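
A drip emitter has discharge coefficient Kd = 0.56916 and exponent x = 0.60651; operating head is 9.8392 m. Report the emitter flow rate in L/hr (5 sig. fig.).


Approach: apply the emitter characteristic equation, q = Kd * h^x.
q = 0.56916 * 9.8392^0.60651 = 2.2776 L/hr
Therefore the emitter flow rate = 2.2776 L/hr.


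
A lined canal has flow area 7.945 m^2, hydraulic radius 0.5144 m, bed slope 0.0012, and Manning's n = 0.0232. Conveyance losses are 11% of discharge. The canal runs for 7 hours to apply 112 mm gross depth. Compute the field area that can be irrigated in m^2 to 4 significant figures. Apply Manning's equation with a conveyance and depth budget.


Approach: apply Manning's equation with a conveyance and depth budget, Q = (1/n)*A*R^(2/3)*S^(1/2); Q_field = Q*(1-loss); Area = Q_field*t/(d/1000).
Step 1 — canal discharge (Manning's equation):
  Q = (1/0.0232) * 7.945 * 0.5144^(2/3) * 0.0012^(1/2) = 7.61606 m^3/s
Step 2 — delivered flow: Q_field = 7.61606*(1 - 11/100) = 6.77830 m^3/s
Step 3 — volume delivered: V = 6.77830 * 7*3600 = 170813 m^3
Step 4 — area served: A = V / (depth/1000) = 170813 / 0.112 = 1525000 m^2
Therefore the field area that can be irrigated = 1525000 m^2.


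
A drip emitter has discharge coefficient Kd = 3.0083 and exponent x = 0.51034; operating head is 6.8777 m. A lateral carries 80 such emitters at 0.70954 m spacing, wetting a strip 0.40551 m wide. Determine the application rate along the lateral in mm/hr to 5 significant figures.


Approach: apply the emitter equation with a lateral mass balance, q = Kd*h^x; Q = n*q; rate = Q/(n*spacing*width).
Step 1 — single emitter flow (q = Kd*h^x):
  q = 3.0083 * 6.8777^0.51034 = 8.048259 L/hr
Step 2 — total lateral flow: Q = 80 * 8.048259 = 643.8607 L/hr
Step 3 — wetted area: A = 80 * 0.70954 * 0.40551 = 23.01805 m^2
Step 4 — application rate: Q/A = 643.8607/23.01805 = 27.972 mm/hr
Therefore the application rate along the lateral = 27.972 mm/hr.


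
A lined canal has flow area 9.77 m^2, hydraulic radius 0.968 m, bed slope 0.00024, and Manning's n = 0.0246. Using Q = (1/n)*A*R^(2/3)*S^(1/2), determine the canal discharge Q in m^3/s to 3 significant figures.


Q = (1/0.0246) * 9.77 * 0.968^(2/3) * 0.00024^(1/2) = 6.02 m^3/s
Therefore the canal discharge Q = 6.02 m^3/s.


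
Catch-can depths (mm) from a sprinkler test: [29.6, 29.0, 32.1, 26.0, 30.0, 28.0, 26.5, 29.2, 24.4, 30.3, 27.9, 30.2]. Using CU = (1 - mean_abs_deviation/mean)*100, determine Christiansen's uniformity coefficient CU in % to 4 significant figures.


mean = 28.6000 mm
mean |d_i - mean| = 1.70000 mm
CU = (1 - 1.70000/28.6000)*100 = 94.06 %
Therefore Christiansen's uniformity coefficient CU = 94.06 %.


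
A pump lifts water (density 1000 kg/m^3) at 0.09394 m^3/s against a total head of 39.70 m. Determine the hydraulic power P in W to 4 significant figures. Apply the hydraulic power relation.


Approach: apply the hydraulic power relation, P = rho*g*Q*H.
P = 1000 * 9.81 * 0.09394 * 39.70 = 36590 W
Therefore the hydraulic power P = 36590 W.


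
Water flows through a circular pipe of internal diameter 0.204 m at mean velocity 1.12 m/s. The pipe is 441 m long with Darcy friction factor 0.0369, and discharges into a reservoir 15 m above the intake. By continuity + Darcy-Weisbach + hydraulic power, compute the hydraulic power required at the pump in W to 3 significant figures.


Approach: apply continuity + Darcy-Weisbach + hydraulic power, Q = A*v; hf = f*(L/D)*(v^2/(2g)); H = static + hf; P = rho*g*Q*H.
Step 1 — flow rate (continuity, Q = A*v):
  A = pi*(0.204/2)^2 = 0.032685 m^2
  Q = 0.032685 * 1.12 = 0.036607 m^3/s
Step 2 — friction head loss (Darcy-Weisbach):
  hf = 0.0369 * (441/0.204) * (1.12^2 / (2*9.81))
  hf = 5.1000 m
Step 3 — total head: H = 15 + 5.1000 = 20.100 m
Step 4 — hydraulic power (P = rho*g*Q*H):
  P = 1000 * 9.81 * 0.036607 * 20.100 = 7220 W
Therefore the hydraulic power required at the pump = 7220 W.


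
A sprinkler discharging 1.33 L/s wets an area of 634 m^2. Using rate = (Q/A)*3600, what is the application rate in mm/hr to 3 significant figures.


rate = (1.33 / 634) * 3600 = 7.55 mm/hr
Therefore the application rate = 7.55 mm/hr.


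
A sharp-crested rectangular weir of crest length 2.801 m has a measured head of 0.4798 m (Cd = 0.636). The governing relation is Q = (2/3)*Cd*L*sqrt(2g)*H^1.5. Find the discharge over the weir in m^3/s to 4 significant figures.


Q = (2/3)*0.636*2.801*sqrt(2*9.81)*0.4798^1.5 = 1.748 m^3/s
Therefore the discharge over the weir = 1.748 m^3/s.


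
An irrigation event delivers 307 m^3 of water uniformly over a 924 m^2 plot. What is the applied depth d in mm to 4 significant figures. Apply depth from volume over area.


Approach: apply depth from volume over area, d = (V/A)*1000.
d = (307 / 924) * 1000 = 332.3 mm
Therefore the applied depth d = 332.3 mm.


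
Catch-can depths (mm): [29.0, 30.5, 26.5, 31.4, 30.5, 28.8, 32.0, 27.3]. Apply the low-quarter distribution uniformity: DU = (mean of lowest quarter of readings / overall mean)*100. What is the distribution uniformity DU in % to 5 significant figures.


sorted lowest 2 of 8: [26.5, 27.3] -> mean = 26.90000 mm
overall mean = 29.50000 mm
DU = (26.90000/29.50000)*100 = 91.186 %
Therefore the distribution uniformity DU = 91.186 %.


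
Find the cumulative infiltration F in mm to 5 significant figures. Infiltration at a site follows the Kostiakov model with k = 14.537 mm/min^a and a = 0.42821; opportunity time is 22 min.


Approach: apply the Kostiakov infiltration equation, F = k*t^a.
F = 14.537 * 22^0.42821 = 54.615 mm
Therefore the cumulative infiltration F = 54.615 mm.


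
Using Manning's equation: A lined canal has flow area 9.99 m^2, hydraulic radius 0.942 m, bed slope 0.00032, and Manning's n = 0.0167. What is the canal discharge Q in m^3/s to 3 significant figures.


Approach: apply Manning's equation, Q = (1/n)*A*R^(2/3)*S^(1/2).
Q = (1/0.0167) * 9.99 * 0.942^(2/3) * 0.00032^(1/2) = 10.3 m^3/s
Therefore the canal discharge Q = 10.3 m^3/s.


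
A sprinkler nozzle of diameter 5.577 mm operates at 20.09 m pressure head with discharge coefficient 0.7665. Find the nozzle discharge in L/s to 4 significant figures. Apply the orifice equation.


Approach: apply the orifice equation, Q = Cd*A*sqrt(2*g*h), A = pi*(d/2)^2.
A = pi*(5.577e-3/2)^2 = 2.44282e-05 m^2
Q = 0.7665 * 2.44282e-05 * sqrt(2*9.81*20.09) * 1000 = 0.3717 L/s
Therefore the nozzle discharge = 0.3717 L/s.


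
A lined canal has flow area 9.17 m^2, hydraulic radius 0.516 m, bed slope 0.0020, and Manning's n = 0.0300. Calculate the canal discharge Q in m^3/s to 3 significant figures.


Approach: apply Manning's equation, Q = (1/n)*A*R^(2/3)*S^(1/2).
Q = (1/0.0300) * 9.17 * 0.516^(2/3) * 0.0020^(1/2) = 8.79 m^3/s
Therefore the canal discharge Q = 8.79 m^3/s.


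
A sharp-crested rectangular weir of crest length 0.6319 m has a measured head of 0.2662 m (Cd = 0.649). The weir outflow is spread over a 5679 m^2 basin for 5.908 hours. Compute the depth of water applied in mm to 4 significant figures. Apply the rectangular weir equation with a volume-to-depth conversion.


Approach: apply the rectangular weir equation with a volume-to-depth conversion, Q = (2/3)*Cd*L*sqrt(2g)*H^1.5; d = Q*t/A * 1000.
Step 1 — weir discharge:
  Q = (2/3)*0.649*0.6319*sqrt(2*9.81)*0.2662^1.5 = 0.166327 m^3/s
Step 2 — volume: V = 0.166327 * 5.908*3600 = 3537.58 m^3
Step 3 — depth: d = V/A * 1000 = 3537.58/5679 * 1000 = 622.9 mm
Therefore the depth of water applied = 622.9 mm.


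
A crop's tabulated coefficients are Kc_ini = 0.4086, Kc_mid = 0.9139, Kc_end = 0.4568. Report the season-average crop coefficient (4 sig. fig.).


Approach: apply a simple seasonal average, Kc_avg = (Kc_ini + Kc_mid + Kc_end)/3.
Kc_avg = (0.4086 + 0.9139 + 0.4568)/3 = 0.5931
Therefore the season-average crop coefficient = 0.5931.


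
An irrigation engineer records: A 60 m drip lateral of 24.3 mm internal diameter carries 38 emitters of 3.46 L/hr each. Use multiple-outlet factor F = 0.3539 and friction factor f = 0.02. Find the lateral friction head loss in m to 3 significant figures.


Approach: apply Darcy-Weisbach with the multiple-outlet F-factor, Q = n*q/(3600*1000) m^3/s; v = Q/A; hf = F*f*(L/D)*(v^2/(2g)).
Q = 38*3.46/(3600*1000) = 3.6522e-05 m^3/s
A = pi*(24.3e-3/2)^2 = 4.6377e-04 m^2, so v = Q/A = 0.078751 m/s
hf = 0.3539*0.02*(60/0.0243)*(0.078751^2/(2*9.81)) = 0.00552 m
Therefore the lateral friction head loss = 0.00552 m.


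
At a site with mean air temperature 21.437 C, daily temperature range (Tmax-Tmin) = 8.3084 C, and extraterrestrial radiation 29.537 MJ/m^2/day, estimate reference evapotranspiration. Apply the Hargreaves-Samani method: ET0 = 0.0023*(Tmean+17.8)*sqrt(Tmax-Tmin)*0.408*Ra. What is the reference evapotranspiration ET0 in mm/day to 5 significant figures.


ET0 = 0.0023*(21.437+17.8)*sqrt(8.3084)*0.408*29.537 = 3.1348 mm/day
Therefore the reference evapotranspiration ET0 = 3.1348 mm/day.


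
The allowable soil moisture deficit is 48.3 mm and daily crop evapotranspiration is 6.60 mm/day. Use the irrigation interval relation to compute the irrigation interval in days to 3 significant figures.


Approach: apply the irrigation interval relation, interval = SMD / ETc.
interval = 48.3 / 6.60 = 7.32 days
Therefore the irrigation interval = 7.32 days.


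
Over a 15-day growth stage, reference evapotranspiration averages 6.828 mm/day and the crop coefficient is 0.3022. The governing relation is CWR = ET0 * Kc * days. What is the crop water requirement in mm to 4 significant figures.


CWR = 6.828 * 0.3022 * 15 = 30.95 mm
Therefore the crop water requirement = 30.95 mm.


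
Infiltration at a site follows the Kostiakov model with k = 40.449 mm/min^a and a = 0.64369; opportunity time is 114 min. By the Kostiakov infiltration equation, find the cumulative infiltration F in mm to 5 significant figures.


Approach: apply the Kostiakov infiltration equation, F = k*t^a.
F = 40.449 * 114^0.64369 = 852.94 mm
Therefore the cumulative infiltration F = 852.94 mm.


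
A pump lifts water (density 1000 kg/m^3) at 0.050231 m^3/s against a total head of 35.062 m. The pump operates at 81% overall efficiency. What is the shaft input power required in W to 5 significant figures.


Approach: apply hydraulic power then efficiency conversion, P = rho*g*Q*H; P_in = P/eta.
Step 1 — hydraulic power (P = rho*g*Q*H):
  P = 1000 * 9.81 * 0.050231 * 35.062 = 17277.37 W
Step 2 — input power: P_in = P/eta = 17277.37 / 0.81 = 21330 W
Therefore the shaft input power required = 21330 W.


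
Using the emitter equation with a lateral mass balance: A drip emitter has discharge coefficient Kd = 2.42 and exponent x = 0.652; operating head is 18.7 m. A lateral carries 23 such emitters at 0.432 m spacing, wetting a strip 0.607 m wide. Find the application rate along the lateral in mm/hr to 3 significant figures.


Approach: apply the emitter equation with a lateral mass balance, q = Kd*h^x; Q = n*q; rate = Q/(n*spacing*width).
Step 1 — single emitter flow (q = Kd*h^x):
  q = 2.42 * 18.7^0.652 = 16.333 L/hr
Step 2 — total lateral flow: Q = 23 * 16.333 = 375.65 L/hr
Step 3 — wetted area: A = 23 * 0.432 * 0.607 = 6.0312 m^2
Step 4 — application rate: Q/A = 375.65/6.0312 = 62.3 mm/hr
Therefore the application rate along the lateral = 62.3 mm/hr.


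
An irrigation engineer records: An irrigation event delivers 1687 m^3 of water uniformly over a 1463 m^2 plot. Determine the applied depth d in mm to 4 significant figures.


Approach: apply depth from volume over area, d = (V/A)*1000.
d = (1687 / 1463) * 1000 = 1153 mm
Therefore the applied depth d = 1153 mm.


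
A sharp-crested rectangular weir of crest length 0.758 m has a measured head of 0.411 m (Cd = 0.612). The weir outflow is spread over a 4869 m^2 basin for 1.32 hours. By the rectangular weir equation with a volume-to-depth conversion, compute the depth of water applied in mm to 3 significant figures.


Approach: apply the rectangular weir equation with a volume-to-depth conversion, Q = (2/3)*Cd*L*sqrt(2g)*H^1.5; d = Q*t/A * 1000.
Step 1 — weir discharge:
  Q = (2/3)*0.612*0.758*sqrt(2*9.81)*0.411^1.5 = 0.36095 m^3/s
Step 2 — volume: V = 0.36095 * 1.32*3600 = 1715.2 m^3
Step 3 — depth: d = V/A * 1000 = 1715.2/4869 * 1000 = 352 mm
Therefore the depth of water applied = 352 mm.


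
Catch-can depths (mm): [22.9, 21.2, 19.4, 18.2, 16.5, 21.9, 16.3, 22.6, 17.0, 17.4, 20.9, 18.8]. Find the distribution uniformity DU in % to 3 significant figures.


Approach: apply the low-quarter distribution uniformity, DU = (mean of lowest quarter of readings / overall mean)*100.
sorted lowest 3 of 12: [16.3, 16.5, 17.0] -> mean = 16.600 mm
overall mean = 19.425 mm
DU = (16.600/19.425)*100 = 85.5 %
Therefore the distribution uniformity DU = 85.5 %.


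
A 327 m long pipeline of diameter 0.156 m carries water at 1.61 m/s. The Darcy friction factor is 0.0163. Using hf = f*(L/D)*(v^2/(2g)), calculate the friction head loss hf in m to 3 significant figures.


hf = 0.0163 * (327/0.156) * (1.61^2 / (2*9.81))
hf = 4.51 m
Therefore the friction head loss hf = 4.51 m.


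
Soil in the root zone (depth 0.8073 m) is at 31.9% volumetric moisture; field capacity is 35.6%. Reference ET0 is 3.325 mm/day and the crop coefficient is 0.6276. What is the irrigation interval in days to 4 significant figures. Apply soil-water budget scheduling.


Approach: apply soil-water budget scheduling, SMD = (FC-theta)/100*depth*1000; ETc = ET0*Kc; interval = SMD/ETc.
Step 1 — soil moisture deficit:
  SMD = (35.6 - 31.9)/100 * 0.8073 * 1000 = 29.8701 mm
Step 2 — daily crop ET (ETc = ET0*Kc):
  ETc = 3.325 * 0.6276 = 2.08677 mm/day
Step 3 — irrigation interval (SMD/ETc):
  interval = 29.8701 / 2.08677 = 14.31 days
Therefore the irrigation interval = 14.31 days.


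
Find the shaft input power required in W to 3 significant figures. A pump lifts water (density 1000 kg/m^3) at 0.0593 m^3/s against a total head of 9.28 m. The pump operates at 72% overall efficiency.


Approach: apply hydraulic power then efficiency conversion, P = rho*g*Q*H; P_in = P/eta.
Step 1 — hydraulic power (P = rho*g*Q*H):
  P = 1000 * 9.81 * 0.0593 * 9.28 = 5398.5 W
Step 2 — input power: P_in = P/eta = 5398.5 / 0.72 = 7500 W
Therefore the shaft input power required = 7500 W.


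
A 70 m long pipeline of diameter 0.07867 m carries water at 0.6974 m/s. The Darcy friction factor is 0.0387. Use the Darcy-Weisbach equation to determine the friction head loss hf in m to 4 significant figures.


Approach: apply the Darcy-Weisbach equation, hf = f*(L/D)*(v^2/(2g)).
hf = 0.0387 * (70/0.07867) * (0.6974^2 / (2*9.81))
hf = 0.8536 m
Therefore the friction head loss hf = 0.8536 m.


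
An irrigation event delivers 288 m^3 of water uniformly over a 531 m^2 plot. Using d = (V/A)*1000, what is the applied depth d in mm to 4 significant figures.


d = (288 / 531) * 1000 = 542.4 mm
Therefore the applied depth d = 542.4 mm.


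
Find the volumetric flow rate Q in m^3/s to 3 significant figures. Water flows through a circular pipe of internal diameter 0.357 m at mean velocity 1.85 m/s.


Approach: apply the continuity equation for pipe flow, Q = A * v with A = pi*(D/2)^2.
A = pi*(0.357/2)^2 = 0.10010 m^2
Q = 0.10010 * 1.85 = 0.185 m^3/s
Therefore the volumetric flow rate Q = 0.185 m^3/s.


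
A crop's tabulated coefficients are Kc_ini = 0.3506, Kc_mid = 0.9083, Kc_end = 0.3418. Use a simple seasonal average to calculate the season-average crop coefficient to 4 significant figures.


Approach: apply a simple seasonal average, Kc_avg = (Kc_ini + Kc_mid + Kc_end)/3.
Kc_avg = (0.3506 + 0.9083 + 0.3418)/3 = 0.5336
Therefore the season-average crop coefficient = 0.5336.


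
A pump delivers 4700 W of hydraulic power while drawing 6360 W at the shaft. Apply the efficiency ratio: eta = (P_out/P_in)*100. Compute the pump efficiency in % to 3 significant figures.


eta = (4700 / 6360) * 100 = 73.9 %
Therefore the pump efficiency = 73.9 %.


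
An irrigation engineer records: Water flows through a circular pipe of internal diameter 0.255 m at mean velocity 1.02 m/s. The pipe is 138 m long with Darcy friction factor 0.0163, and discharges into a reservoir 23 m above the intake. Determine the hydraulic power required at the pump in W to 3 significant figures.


Approach: apply continuity + Darcy-Weisbach + hydraulic power, Q = A*v; hf = f*(L/D)*(v^2/(2g)); H = static + hf; P = rho*g*Q*H.
Step 1 — flow rate (continuity, Q = A*v):
  A = pi*(0.255/2)^2 = 0.051071 m^2
  Q = 0.051071 * 1.02 = 0.052092 m^3/s
Step 2 — friction head loss (Darcy-Weisbach):
  hf = 0.0163 * (138/0.255) * (1.02^2 / (2*9.81))
  hf = 0.46777 m
Step 3 — total head: H = 23 + 0.46777 = 23.468 m
Step 4 — hydraulic power (P = rho*g*Q*H):
  P = 1000 * 9.81 * 0.052092 * 23.468 = 12000 W
Therefore the hydraulic power required at the pump = 12000 W.


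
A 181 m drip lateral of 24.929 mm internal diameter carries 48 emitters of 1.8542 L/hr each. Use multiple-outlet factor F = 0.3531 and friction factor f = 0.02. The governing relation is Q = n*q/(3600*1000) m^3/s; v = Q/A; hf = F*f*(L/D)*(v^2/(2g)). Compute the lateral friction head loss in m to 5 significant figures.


Q = 48*1.8542/(3600*1000) = 2.472267e-05 m^3/s
A = pi*(24.929e-3/2)^2 = 4.880896e-04 m^2, so v = Q/A = 0.05065190 m/s
hf = 0.3531*0.02*(181/0.024929)*(0.05065190^2/(2*9.81)) = 0.0067049 m
Therefore the lateral friction head loss = 0.0067049 m.


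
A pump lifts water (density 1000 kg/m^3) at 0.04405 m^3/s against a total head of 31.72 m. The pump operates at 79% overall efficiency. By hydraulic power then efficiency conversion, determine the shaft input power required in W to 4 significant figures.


Approach: apply hydraulic power then efficiency conversion, P = rho*g*Q*H; P_in = P/eta.
Step 1 — hydraulic power (P = rho*g*Q*H):
  P = 1000 * 9.81 * 0.04405 * 31.72 = 13707.2 W
Step 2 — input power: P_in = P/eta = 13707.2 / 0.79 = 17350 W
Therefore the shaft input power required = 17350 W.


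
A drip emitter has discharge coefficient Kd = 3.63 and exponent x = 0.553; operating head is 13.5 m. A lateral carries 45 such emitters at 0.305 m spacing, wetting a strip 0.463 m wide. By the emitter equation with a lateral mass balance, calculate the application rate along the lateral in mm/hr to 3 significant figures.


Approach: apply the emitter equation with a lateral mass balance, q = Kd*h^x; Q = n*q; rate = Q/(n*spacing*width).
Step 1 — single emitter flow (q = Kd*h^x):
  q = 3.63 * 13.5^0.553 = 15.310 L/hr
Step 2 — total lateral flow: Q = 45 * 15.310 = 688.96 L/hr
Step 3 — wetted area: A = 45 * 0.305 * 0.463 = 6.3547 m^2
Step 4 — application rate: Q/A = 688.96/6.3547 = 108 mm/hr
Therefore the application rate along the lateral = 108 mm/hr.


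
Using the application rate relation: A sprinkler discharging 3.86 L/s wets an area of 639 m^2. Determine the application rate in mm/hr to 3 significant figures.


Approach: apply the application rate relation, rate = (Q/A)*3600.
rate = (3.86 / 639) * 3600 = 21.7 mm/hr
Therefore the application rate = 21.7 mm/hr.


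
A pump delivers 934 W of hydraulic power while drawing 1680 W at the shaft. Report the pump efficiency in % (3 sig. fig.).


Approach: apply the efficiency ratio, eta = (P_out/P_in)*100.
eta = (934 / 1680) * 100 = 55.6 %
Therefore the pump efficiency = 55.6 %.


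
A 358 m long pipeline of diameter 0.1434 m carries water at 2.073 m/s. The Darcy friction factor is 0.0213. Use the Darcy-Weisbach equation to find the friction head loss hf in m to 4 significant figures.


Approach: apply the Darcy-Weisbach equation, hf = f*(L/D)*(v^2/(2g)).
hf = 0.0213 * (358/0.1434) * (2.073^2 / (2*9.81))
hf = 11.65 m
Therefore the friction head loss hf = 11.65 m.


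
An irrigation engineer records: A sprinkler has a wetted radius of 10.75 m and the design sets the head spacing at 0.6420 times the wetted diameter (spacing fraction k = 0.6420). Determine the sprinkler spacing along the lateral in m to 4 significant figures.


Approach: apply the sprinkler spacing rule (spacing as a fraction of wetted diameter), S = k*(2*R).
S = 0.6420 * (2 * 10.75) = 13.80 m
Therefore the sprinkler spacing along the lateral = 13.80 m.


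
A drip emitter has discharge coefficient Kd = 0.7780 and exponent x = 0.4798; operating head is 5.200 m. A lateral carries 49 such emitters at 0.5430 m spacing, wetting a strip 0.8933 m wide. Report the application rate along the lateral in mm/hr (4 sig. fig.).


Approach: apply the emitter equation with a lateral mass balance, q = Kd*h^x; Q = n*q; rate = Q/(n*spacing*width).
Step 1 — single emitter flow (q = Kd*h^x):
  q = 0.7780 * 5.200^0.4798 = 1.71600 L/hr
Step 2 — total lateral flow: Q = 49 * 1.71600 = 84.0841 L/hr
Step 3 — wetted area: A = 49 * 0.5430 * 0.8933 = 23.7680 m^2
Step 4 — application rate: Q/A = 84.0841/23.7680 = 3.538 mm/hr
Therefore the application rate along the lateral = 3.538 mm/hr.


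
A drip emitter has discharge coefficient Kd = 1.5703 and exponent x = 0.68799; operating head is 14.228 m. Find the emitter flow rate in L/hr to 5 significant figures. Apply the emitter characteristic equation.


Approach: apply the emitter characteristic equation, q = Kd * h^x.
q = 1.5703 * 14.228^0.68799 = 9.7574 L/hr
Therefore the emitter flow rate = 9.7574 L/hr.


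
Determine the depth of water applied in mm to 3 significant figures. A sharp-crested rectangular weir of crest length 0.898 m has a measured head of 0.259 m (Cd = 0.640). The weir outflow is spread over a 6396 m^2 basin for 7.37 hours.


Approach: apply the rectangular weir equation with a volume-to-depth conversion, Q = (2/3)*Cd*L*sqrt(2g)*H^1.5; d = Q*t/A * 1000.
Step 1 — weir discharge:
  Q = (2/3)*0.640*0.898*sqrt(2*9.81)*0.259^1.5 = 0.22370 m^3/s
Step 2 — volume: V = 0.22370 * 7.37*3600 = 5935.2 m^3
Step 3 — depth: d = V/A * 1000 = 5935.2/6396 * 1000 = 928 mm
Therefore the depth of water applied = 928 mm.


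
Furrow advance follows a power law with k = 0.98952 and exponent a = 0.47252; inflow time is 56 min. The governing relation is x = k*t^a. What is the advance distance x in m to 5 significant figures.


x = 0.98952 * 56^0.47252 = 6.6295 m
Therefore the advance distance x = 6.6295 m.


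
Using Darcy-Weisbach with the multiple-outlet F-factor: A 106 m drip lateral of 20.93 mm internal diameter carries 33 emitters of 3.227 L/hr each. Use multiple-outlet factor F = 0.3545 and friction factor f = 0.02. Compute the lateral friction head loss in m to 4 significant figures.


Approach: apply Darcy-Weisbach with the multiple-outlet F-factor, Q = n*q/(3600*1000) m^3/s; v = Q/A; hf = F*f*(L/D)*(v^2/(2g)).
Q = 33*3.227/(3600*1000) = 2.95808e-05 m^3/s
A = pi*(20.93e-3/2)^2 = 3.44055e-04 m^2, so v = Q/A = 0.0859770 m/s
hf = 0.3545*0.02*(106/0.02093)*(0.0859770^2/(2*9.81)) = 0.01353 m
Therefore the lateral friction head loss = 0.01353 m.


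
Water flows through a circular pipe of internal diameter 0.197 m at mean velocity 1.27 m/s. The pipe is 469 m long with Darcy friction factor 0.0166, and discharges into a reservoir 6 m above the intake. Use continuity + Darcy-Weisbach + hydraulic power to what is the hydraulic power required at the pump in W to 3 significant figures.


Approach: apply continuity + Darcy-Weisbach + hydraulic power, Q = A*v; hf = f*(L/D)*(v^2/(2g)); H = static + hf; P = rho*g*Q*H.
Step 1 — flow rate (continuity, Q = A*v):
  A = pi*(0.197/2)^2 = 0.030481 m^2
  Q = 0.030481 * 1.27 = 0.038710 m^3/s
Step 2 — friction head loss (Darcy-Weisbach):
  hf = 0.0166 * (469/0.197) * (1.27^2 / (2*9.81))
  hf = 3.2488 m
Step 3 — total head: H = 6 + 3.2488 = 9.2488 m
Step 4 — hydraulic power (P = rho*g*Q*H):
  P = 1000 * 9.81 * 0.038710 * 9.2488 = 3510 W
Therefore the hydraulic power required at the pump = 3510 W.


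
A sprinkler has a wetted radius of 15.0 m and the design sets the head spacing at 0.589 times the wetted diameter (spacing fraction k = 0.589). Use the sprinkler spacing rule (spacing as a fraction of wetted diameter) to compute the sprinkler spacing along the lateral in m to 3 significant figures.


Approach: apply the sprinkler spacing rule (spacing as a fraction of wetted diameter), S = k*(2*R).
S = 0.589 * (2 * 15.0) = 17.7 m
Therefore the sprinkler spacing along the lateral = 17.7 m.


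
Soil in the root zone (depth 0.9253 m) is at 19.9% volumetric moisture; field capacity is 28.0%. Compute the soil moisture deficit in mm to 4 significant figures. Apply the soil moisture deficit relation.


Approach: apply the soil moisture deficit relation, SMD = (FC - theta)/100 * depth * 1000.
SMD = (28.0 - 19.9)/100 * 0.9253 * 1000 = 74.95 mm
Therefore the soil moisture deficit = 74.95 mm.


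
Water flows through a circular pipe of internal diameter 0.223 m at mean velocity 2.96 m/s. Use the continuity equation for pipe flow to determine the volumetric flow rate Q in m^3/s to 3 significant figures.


Approach: apply the continuity equation for pipe flow, Q = A * v with A = pi*(D/2)^2.
A = pi*(0.223/2)^2 = 0.039057 m^2
Q = 0.039057 * 2.96 = 0.116 m^3/s
Therefore the volumetric flow rate Q = 0.116 m^3/s.


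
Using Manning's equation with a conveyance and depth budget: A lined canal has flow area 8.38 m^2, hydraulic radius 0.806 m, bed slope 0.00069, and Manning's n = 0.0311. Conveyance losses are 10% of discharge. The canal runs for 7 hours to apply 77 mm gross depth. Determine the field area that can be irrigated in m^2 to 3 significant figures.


Approach: apply Manning's equation with a conveyance and depth budget, Q = (1/n)*A*R^(2/3)*S^(1/2); Q_field = Q*(1-loss); Area = Q_field*t/(d/1000).
Step 1 — canal discharge (Manning's equation):
  Q = (1/0.0311) * 8.38 * 0.806^(2/3) * 0.00069^(1/2) = 6.1301 m^3/s
Step 2 — delivered flow: Q_field = 6.1301*(1 - 10/100) = 5.5171 m^3/s
Step 3 — volume delivered: V = 5.5171 * 7*3600 = 139030 m^3
Step 4 — area served: A = V / (depth/1000) = 139030 / 0.077 = 1810000 m^2
Therefore the field area that can be irrigated = 1810000 m^2.


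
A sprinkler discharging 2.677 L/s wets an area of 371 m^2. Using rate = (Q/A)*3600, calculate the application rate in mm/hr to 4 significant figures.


rate = (2.677 / 371) * 3600 = 25.98 mm/hr
Therefore the application rate = 25.98 mm/hr.


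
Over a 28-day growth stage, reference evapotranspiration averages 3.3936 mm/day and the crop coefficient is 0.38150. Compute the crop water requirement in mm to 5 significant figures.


Approach: apply the crop water requirement relation, CWR = ET0 * Kc * days.
CWR = 3.3936 * 0.38150 * 28 = 36.250 mm
Therefore the crop water requirement = 36.250 mm.


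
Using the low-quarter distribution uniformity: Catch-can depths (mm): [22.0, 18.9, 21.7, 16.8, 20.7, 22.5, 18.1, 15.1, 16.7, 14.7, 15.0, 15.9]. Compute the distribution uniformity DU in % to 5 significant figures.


Approach: apply the low-quarter distribution uniformity, DU = (mean of lowest quarter of readings / overall mean)*100.
sorted lowest 3 of 12: [14.7, 15.0, 15.1] -> mean = 14.93333 mm
overall mean = 18.17500 mm
DU = (14.93333/18.17500)*100 = 82.164 %
Therefore the distribution uniformity DU = 82.164 %.


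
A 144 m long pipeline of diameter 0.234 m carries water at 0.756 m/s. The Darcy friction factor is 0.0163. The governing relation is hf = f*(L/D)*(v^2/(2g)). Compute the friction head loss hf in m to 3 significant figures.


hf = 0.0163 * (144/0.234) * (0.756^2 / (2*9.81))
hf = 0.292 m
Therefore the friction head loss hf = 0.292 m.


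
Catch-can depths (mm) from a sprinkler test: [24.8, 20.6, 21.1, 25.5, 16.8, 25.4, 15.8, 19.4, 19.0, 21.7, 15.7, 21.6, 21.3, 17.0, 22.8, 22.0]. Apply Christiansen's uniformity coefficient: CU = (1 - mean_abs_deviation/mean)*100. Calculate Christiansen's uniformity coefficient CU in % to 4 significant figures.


mean = 20.6562 mm
mean |d_i - mean| = 2.53672 mm
CU = (1 - 2.53672/20.6562)*100 = 87.72 %
Therefore Christiansen's uniformity coefficient CU = 87.72 %.


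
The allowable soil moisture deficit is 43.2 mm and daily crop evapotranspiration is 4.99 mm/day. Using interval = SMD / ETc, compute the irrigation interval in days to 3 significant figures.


interval = 43.2 / 4.99 = 8.66 days
Therefore the irrigation interval = 8.66 days.


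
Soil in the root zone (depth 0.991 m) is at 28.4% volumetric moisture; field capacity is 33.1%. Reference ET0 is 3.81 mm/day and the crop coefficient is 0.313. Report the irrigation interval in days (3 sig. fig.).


Approach: apply soil-water budget scheduling, SMD = (FC-theta)/100*depth*1000; ETc = ET0*Kc; interval = SMD/ETc.
Step 1 — soil moisture deficit:
  SMD = (33.1 - 28.4)/100 * 0.991 * 1000 = 46.577 mm
Step 2 — daily crop ET (ETc = ET0*Kc):
  ETc = 3.81 * 0.313 = 1.1925 mm/day
Step 3 — irrigation interval (SMD/ETc):
  interval = 46.577 / 1.1925 = 39.1 days
Therefore the irrigation interval = 39.1 days.


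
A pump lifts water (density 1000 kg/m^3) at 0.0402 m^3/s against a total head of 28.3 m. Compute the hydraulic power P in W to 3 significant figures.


Approach: apply the hydraulic power relation, P = rho*g*Q*H.
P = 1000 * 9.81 * 0.0402 * 28.3 = 11200 W
Therefore the hydraulic power P = 11200 W.


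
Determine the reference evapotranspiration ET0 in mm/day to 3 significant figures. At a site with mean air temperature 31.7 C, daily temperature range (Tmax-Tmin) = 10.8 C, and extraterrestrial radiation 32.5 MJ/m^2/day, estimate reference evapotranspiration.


Approach: apply the Hargreaves-Samani method, ET0 = 0.0023*(Tmean+17.8)*sqrt(Tmax-Tmin)*0.408*Ra.
ET0 = 0.0023*(31.7+17.8)*sqrt(10.8)*0.408*32.5 = 4.96 mm/day
Therefore the reference evapotranspiration ET0 = 4.96 mm/day.


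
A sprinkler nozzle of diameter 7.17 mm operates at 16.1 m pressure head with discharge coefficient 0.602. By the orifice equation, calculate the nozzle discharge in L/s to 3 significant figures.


Approach: apply the orifice equation, Q = Cd*A*sqrt(2*g*h), A = pi*(d/2)^2.
A = pi*(7.17e-3/2)^2 = 4.0376e-05 m^2
Q = 0.602 * 4.0376e-05 * sqrt(2*9.81*16.1) * 1000 = 0.432 L/s
Therefore the nozzle discharge = 0.432 L/s.


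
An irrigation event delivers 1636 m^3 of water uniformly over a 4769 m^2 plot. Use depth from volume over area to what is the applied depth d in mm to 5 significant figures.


Approach: apply depth from volume over area, d = (V/A)*1000.
d = (1636 / 4769) * 1000 = 343.05 mm
Therefore the applied depth d = 343.05 mm.


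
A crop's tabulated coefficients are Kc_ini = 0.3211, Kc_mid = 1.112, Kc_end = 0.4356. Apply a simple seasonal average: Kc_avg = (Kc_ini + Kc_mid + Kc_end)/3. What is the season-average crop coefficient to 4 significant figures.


Kc_avg = (0.3211 + 1.112 + 0.4356)/3 = 0.6229
Therefore the season-average crop coefficient = 0.6229.


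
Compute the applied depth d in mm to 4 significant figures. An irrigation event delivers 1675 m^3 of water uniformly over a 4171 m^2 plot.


Approach: apply depth from volume over area, d = (V/A)*1000.
d = (1675 / 4171) * 1000 = 401.6 mm
Therefore the applied depth d = 401.6 mm.


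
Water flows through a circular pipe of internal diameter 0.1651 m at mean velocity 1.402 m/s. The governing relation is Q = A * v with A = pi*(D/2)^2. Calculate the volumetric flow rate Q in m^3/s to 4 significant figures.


A = pi*(0.1651/2)^2 = 0.0214084 m^2
Q = 0.0214084 * 1.402 = 0.03001 m^3/s
Therefore the volumetric flow rate Q = 0.03001 m^3/s.


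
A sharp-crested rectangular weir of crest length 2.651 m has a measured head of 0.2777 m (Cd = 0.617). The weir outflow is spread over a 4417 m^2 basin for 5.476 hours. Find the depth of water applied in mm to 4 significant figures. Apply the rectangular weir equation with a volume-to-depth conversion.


Approach: apply the rectangular weir equation with a volume-to-depth conversion, Q = (2/3)*Cd*L*sqrt(2g)*H^1.5; d = Q*t/A * 1000.
Step 1 — weir discharge:
  Q = (2/3)*0.617*2.651*sqrt(2*9.81)*0.2777^1.5 = 0.706833 m^3/s
Step 2 — volume: V = 0.706833 * 5.476*3600 = 13934.2 m^3
Step 3 — depth: d = V/A * 1000 = 13934.2/4417 * 1000 = 3155 mm
Therefore the depth of water applied = 3155 mm.


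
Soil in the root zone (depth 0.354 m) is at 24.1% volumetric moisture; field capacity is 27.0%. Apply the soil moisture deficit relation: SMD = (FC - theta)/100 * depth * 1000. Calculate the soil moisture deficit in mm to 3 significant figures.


SMD = (27.0 - 24.1)/100 * 0.354 * 1000 = 10.3 mm
Therefore the soil moisture deficit = 10.3 mm.


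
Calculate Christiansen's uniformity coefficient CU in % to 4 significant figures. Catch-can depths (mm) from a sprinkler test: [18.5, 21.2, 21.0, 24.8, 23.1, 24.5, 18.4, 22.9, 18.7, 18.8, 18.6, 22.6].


Approach: apply Christiansen's uniformity coefficient, CU = (1 - mean_abs_deviation/mean)*100.
mean = 21.0917 mm
mean |d_i - mean| = 2.09167 mm
CU = (1 - 2.09167/21.0917)*100 = 90.08 %
Therefore Christiansen's uniformity coefficient CU = 90.08 %.


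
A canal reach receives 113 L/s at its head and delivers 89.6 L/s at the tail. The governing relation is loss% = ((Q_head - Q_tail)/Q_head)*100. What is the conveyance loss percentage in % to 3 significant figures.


loss = ((113 - 89.6)/113)*100 = 20.7 %
Therefore the conveyance loss percentage = 20.7 %.


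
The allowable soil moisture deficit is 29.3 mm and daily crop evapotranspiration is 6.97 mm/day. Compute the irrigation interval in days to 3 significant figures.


Approach: apply the irrigation interval relation, interval = SMD / ETc.
interval = 29.3 / 6.97 = 4.20 days
Therefore the irrigation interval = 4.20 days.


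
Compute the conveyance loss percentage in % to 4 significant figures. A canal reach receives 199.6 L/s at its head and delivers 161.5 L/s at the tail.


Approach: apply the conveyance loss ratio, loss% = ((Q_head - Q_tail)/Q_head)*100.
loss = ((199.6 - 161.5)/199.6)*100 = 19.09 %
Therefore the conveyance loss percentage = 19.09 %.


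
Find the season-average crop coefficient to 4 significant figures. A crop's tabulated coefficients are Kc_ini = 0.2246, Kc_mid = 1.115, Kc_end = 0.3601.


Approach: apply a simple seasonal average, Kc_avg = (Kc_ini + Kc_mid + Kc_end)/3.
Kc_avg = (0.2246 + 1.115 + 0.3601)/3 = 0.5666
Therefore the season-average crop coefficient = 0.5666.


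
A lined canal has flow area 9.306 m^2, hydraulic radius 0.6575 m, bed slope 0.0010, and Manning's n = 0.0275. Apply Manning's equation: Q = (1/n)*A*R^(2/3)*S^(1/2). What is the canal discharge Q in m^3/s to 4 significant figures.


Q = (1/0.0275) * 9.306 * 0.6575^(2/3) * 0.0010^(1/2) = 8.091 m^3/s
Therefore the canal discharge Q = 8.091 m^3/s.


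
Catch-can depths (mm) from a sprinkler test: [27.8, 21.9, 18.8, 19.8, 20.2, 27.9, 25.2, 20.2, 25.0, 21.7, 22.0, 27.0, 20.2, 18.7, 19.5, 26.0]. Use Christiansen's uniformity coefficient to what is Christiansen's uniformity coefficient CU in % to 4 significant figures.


Approach: apply Christiansen's uniformity coefficient, CU = (1 - mean_abs_deviation/mean)*100.
mean = 22.6187 mm
mean |d_i - mean| = 2.89844 mm
CU = (1 - 2.89844/22.6187)*100 = 87.19 %
Therefore Christiansen's uniformity coefficient CU = 87.19 %.


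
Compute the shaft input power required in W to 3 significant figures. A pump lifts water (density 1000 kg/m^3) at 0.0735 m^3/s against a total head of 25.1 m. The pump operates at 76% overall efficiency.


Approach: apply hydraulic power then efficiency conversion, P = rho*g*Q*H; P_in = P/eta.
Step 1 — hydraulic power (P = rho*g*Q*H):
  P = 1000 * 9.81 * 0.0735 * 25.1 = 18098 W
Step 2 — input power: P_in = P/eta = 18098 / 0.76 = 23800 W
Therefore the shaft input power required = 23800 W.


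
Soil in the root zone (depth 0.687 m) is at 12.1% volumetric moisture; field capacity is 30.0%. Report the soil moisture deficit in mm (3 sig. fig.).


Approach: apply the soil moisture deficit relation, SMD = (FC - theta)/100 * depth * 1000.
SMD = (30.0 - 12.1)/100 * 0.687 * 1000 = 123 mm
Therefore the soil moisture deficit = 123 mm.


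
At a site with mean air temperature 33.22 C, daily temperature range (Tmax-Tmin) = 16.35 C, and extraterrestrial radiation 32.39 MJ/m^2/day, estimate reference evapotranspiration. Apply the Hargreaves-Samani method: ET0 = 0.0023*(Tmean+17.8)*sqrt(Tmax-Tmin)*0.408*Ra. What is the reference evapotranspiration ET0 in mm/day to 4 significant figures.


ET0 = 0.0023*(33.22+17.8)*sqrt(16.35)*0.408*32.39 = 6.270 mm/day
Therefore the reference evapotranspiration ET0 = 6.270 mm/day.


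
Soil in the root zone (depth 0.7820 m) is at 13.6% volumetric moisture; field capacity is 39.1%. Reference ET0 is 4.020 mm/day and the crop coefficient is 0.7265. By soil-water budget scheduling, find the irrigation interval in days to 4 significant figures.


Approach: apply soil-water budget scheduling, SMD = (FC-theta)/100*depth*1000; ETc = ET0*Kc; interval = SMD/ETc.
Step 1 — soil moisture deficit:
  SMD = (39.1 - 13.6)/100 * 0.7820 * 1000 = 199.410 mm
Step 2 — daily crop ET (ETc = ET0*Kc):
  ETc = 4.020 * 0.7265 = 2.92053 mm/day
Step 3 — irrigation interval (SMD/ETc):
  interval = 199.410 / 2.92053 = 68.28 days
Therefore the irrigation interval = 68.28 days.


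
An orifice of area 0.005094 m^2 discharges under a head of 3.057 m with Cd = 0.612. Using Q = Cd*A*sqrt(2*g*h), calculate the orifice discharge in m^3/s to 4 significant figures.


Q = 0.612 * 0.005094 * sqrt(2*9.81*3.057) = 0.02414 m^3/s
Therefore the orifice discharge = 0.02414 m^3/s.


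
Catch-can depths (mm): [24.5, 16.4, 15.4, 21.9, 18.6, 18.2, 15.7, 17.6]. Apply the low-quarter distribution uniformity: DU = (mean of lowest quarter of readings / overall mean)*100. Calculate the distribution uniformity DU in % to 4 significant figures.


sorted lowest 2 of 8: [15.4, 15.7] -> mean = 15.5500 mm
overall mean = 18.5375 mm
DU = (15.5500/18.5375)*100 = 83.88 %
Therefore the distribution uniformity DU = 83.88 %.


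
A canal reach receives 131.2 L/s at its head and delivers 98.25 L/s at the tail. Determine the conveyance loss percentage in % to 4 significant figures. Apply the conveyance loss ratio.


Approach: apply the conveyance loss ratio, loss% = ((Q_head - Q_tail)/Q_head)*100.
loss = ((131.2 - 98.25)/131.2)*100 = 25.11 %
Therefore the conveyance loss percentage = 25.11 %.


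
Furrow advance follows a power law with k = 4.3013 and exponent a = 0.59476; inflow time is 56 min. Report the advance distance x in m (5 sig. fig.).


Approach: apply the power-law advance function, x = k*t^a.
x = 4.3013 * 56^0.59476 = 47.136 m
Therefore the advance distance x = 47.136 m.


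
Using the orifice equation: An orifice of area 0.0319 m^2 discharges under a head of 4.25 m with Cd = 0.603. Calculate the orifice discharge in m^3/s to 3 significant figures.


Approach: apply the orifice equation, Q = Cd*A*sqrt(2*g*h).
Q = 0.603 * 0.0319 * sqrt(2*9.81*4.25) = 0.176 m^3/s
Therefore the orifice discharge = 0.176 m^3/s.


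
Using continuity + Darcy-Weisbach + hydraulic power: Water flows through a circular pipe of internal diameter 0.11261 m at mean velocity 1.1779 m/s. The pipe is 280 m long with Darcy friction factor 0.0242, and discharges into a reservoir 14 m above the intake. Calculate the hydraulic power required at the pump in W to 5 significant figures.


Approach: apply continuity + Darcy-Weisbach + hydraulic power, Q = A*v; hf = f*(L/D)*(v^2/(2g)); H = static + hf; P = rho*g*Q*H.
Step 1 — flow rate (continuity, Q = A*v):
  A = pi*(0.11261/2)^2 = 0.009959644 m^2
  Q = 0.009959644 * 1.1779 = 0.01173146 m^3/s
Step 2 — friction head loss (Darcy-Weisbach):
  hf = 0.0242 * (280/0.11261) * (1.1779^2 / (2*9.81))
  hf = 4.255144 m
Step 3 — total head: H = 14 + 4.255144 = 18.25514 m
Step 4 — hydraulic power (P = rho*g*Q*H):
  P = 1000 * 9.81 * 0.01173146 * 18.25514 = 2100.9 W
Therefore the hydraulic power required at the pump = 2100.9 W.


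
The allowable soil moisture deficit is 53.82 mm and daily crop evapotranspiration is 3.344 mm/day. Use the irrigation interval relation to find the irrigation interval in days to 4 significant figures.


Approach: apply the irrigation interval relation, interval = SMD / ETc.
interval = 53.82 / 3.344 = 16.09 days
Therefore the irrigation interval = 16.09 days.
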